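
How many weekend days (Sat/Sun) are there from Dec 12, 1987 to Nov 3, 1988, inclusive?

Dec 12, 1987 is a Saturday.
That's 328 days from start to end, counting both.
328 = 7 × 46 + 6, so there are 46 full weeks plus 6 extra days.
Each full week contributes 2 weekend days (Sat, Sun): 46 × 2 = 92.
The 6 extra days are Sat, Sun, Mon, Tue, Wed, Thu — 2 of them qualify.
Total: 92 + 2 = 94.

94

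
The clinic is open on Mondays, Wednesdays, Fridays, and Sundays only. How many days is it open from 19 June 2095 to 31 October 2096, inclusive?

287

19 June 2095 is a Sunday.
The range spans 501 days (inclusive of both endpoints).
501 = 7 × 71 + 4, so there are 71 full weeks plus 4 extra days.
Each full week contributes 4 days from the set (Mon, Wed, Fri, Sun): 71 × 4 = 284.
The 4 extra days are Sunday, Monday, Tuesday, Wednesday — 3 of them qualify.
Total: 284 + 3 = 287.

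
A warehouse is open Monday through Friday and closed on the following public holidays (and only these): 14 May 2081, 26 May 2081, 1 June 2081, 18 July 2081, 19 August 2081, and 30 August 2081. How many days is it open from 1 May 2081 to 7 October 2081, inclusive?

1 May 2081 is a Thursday.
The range spans 160 days (inclusive of both endpoints).
160 = 7 × 22 + 6, so there are 22 full weeks plus 6 extra days.
Each full week contributes 5 weekdays (Mon–Fri): 22 × 5 = 110.
The 6 extra days are Thursday, Friday, Saturday, Sunday, Monday, Tuesday — 4 of them qualify.
Total: 110 + 4 = 114.
Holidays: 14 May 2081 (Wed); 26 May 2081 (Mon); 1 June 2081 (Sun); 18 July 2081 (Fri); 19 August 2081 (Tue); 30 August 2081 (Sat).
4 of the 6 holidays fall on weekdays; the rest are weekends and were already excluded.
Business days: 114 − 4 = 110.

110 business days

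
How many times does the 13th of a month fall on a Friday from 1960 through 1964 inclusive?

9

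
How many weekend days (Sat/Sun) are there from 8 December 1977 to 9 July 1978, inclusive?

62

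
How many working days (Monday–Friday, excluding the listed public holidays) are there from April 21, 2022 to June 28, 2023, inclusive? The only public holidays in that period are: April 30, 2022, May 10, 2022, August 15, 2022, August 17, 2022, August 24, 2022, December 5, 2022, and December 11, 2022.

305

April 21, 2022 is a Thursday.
That's 434 days from start to end, counting both.
434 = 7 × 62, so the span is exactly 62 full weeks.
Each full week contributes 5 weekdays (Mon–Fri): 62 × 5 = 310.
Holidays: April 30, 2022 (Sat); May 10, 2022 (Tue); August 15, 2022 (Mon); August 17, 2022 (Wed); August 24, 2022 (Wed); December 5, 2022 (Mon); December 11, 2022 (Sun).
5 of the 7 holidays fall on weekdays; the rest are weekends and were already excluded.
Business days: 310 − 5 = 305.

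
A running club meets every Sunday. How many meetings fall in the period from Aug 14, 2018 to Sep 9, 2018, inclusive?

4

Aug 14, 2018 is a Tuesday.
That's 27 days from start to end, counting both.
27 = 7 × 3 + 6, so there are 3 full weeks plus 6 extra days.
Each full week contributes one Sunday: 3 so far.
The 6 extra days are Tuesday, Wednesday, Thursday, Friday, Saturday, Sunday — 1 of them qualifies.
Total: 3 + 1 = 4.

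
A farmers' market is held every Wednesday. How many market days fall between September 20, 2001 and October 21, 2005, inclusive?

September 20, 2001 is a Thursday.
From September 20, 2001 to October 21, 2005 is 1493 days inclusive.
1493 = 7 × 213 + 2, so there are 213 full weeks plus 2 extra days.
Each full week contributes one Wednesday: 213 so far.
The 2 extra days are Thursday, Friday — none qualify.
Total: 213 + 0 = 213.

213 Wednesdays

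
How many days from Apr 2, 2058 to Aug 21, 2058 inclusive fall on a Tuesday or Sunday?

Apr 2, 2058 is a Tuesday.
The range spans 142 days (inclusive of both endpoints).
142 = 7 × 20 + 2, so there are 20 full weeks plus 2 extra days.
Each full week contributes 2 days from the set (Tue, Sun): 20 × 2 = 40.
The 2 extra days are Tuesday, Wednesday — 1 of them qualifies.
Total: 40 + 1 = 41.

41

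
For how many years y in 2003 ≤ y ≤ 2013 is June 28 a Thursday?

2

Day of week of June 28 in each year:
2003: Sat, 2004: Mon, 2005: Tue, 2006: Wed, 2007: Thu ✓, 2008: Sat, 2009: Sun, 2010: Mon, 2011: Tue, 2012: Thu ✓, 2013: Fri
Thursdays: 2007, 2012.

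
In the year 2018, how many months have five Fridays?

A month has five Fridays exactly when Friday falls within its first (length − 28) days.
Jan: 31 days, starts Mon → 5 of Mon, Tue, Wed
Feb: 28 days, starts Thu → 5 of (none)
Mar: 31 days, starts Thu → 5 of Thu, Fri, Sat ✓
Apr: 30 days, starts Sun → 5 of Sun, Mon
May: 31 days, starts Tue → 5 of Tue, Wed, Thu
Jun: 30 days, starts Fri → 5 of Fri, Sat ✓
Jul: 31 days, starts Sun → 5 of Sun, Mon, Tue
Aug: 31 days, starts Wed → 5 of Wed, Thu, Fri ✓
Sep: 30 days, starts Sat → 5 of Sat, Sun
Oct: 31 days, starts Mon → 5 of Mon, Tue, Wed
Nov: 30 days, starts Thu → 5 of Thu, Fri ✓
Dec: 31 days, starts Sat → 5 of Sat, Sun, Mon
Months with five Fridays: Mar, Jun, Aug, Nov.

4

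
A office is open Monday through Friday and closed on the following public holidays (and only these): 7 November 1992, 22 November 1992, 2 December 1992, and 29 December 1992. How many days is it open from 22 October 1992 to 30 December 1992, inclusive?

48

22 October 1992 is a Thursday.
The range spans 70 days (inclusive of both endpoints).
70 = 7 × 10, so the span is exactly 10 full weeks.
Each full week contributes 5 weekdays (Mon–Fri): 10 × 5 = 50.
Holidays: 7 November 1992 (Sat); 22 November 1992 (Sun); 2 December 1992 (Wed); 29 December 1992 (Tue).
2 of the 4 holidays fall on weekdays; the rest are weekends and were already excluded.
Business days: 50 − 2 = 48.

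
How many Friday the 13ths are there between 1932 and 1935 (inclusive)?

Friday-the-13ths by year:
1932: May
1933: Jan, Oct
1934: Apr, Jul
1935: Sep, Dec

7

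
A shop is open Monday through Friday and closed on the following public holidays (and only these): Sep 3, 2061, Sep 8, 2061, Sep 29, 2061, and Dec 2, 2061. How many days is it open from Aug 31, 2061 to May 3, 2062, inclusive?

Aug 31, 2061 is a Wednesday.
From Aug 31, 2061 to May 3, 2062 is 246 days inclusive.
246 = 7 × 35 + 1, so there are 35 full weeks plus 1 extra day.
Each full week contributes 5 weekdays (Mon–Fri): 35 × 5 = 175.
The 1 extra day is Wed — 1 of them qualifies.
Total: 175 + 1 = 176.
Holidays: Sep 3, 2061 (Sat); Sep 8, 2061 (Thu); Sep 29, 2061 (Thu); Dec 2, 2061 (Fri).
3 of the 4 holidays fall on weekdays; the rest are weekends and were already excluded.
Business days: 176 − 3 = 173.

173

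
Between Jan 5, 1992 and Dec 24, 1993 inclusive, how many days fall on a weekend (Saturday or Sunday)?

205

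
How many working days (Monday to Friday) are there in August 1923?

1923-08-01 is a Wednesday.
That's 31 days from start to end, counting both.
31 = 7 × 4 + 3, so there are 4 full weeks plus 3 extra days.
Each full week contributes 5 weekdays (Mon–Fri): 4 × 5 = 20.
The 3 extra days are Wednesday, Thursday, Friday — 3 of them qualify.
Total: 20 + 3 = 23.

23 weekdays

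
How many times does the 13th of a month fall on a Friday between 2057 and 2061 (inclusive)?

Friday-the-13ths by year:
2057: Apr, Jul
2058: Sep, Dec
2059: Jun
2060: Feb, Aug
2061: May

8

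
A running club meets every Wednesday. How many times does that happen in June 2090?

June 1, 2090 is a Thursday.
The range spans 30 days (inclusive of both endpoints).
30 = 7 × 4 + 2, so there are 4 full weeks plus 2 extra days.
Each full week contributes one Wednesday: 4 so far.
The 2 extra days are Thu, Fri — none qualify.
Total: 4 + 0 = 4.

4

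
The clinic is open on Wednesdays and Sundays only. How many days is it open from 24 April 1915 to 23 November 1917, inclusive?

24 April 1915 is a Saturday.
That's 945 days from start to end, counting both.
945 = 7 × 135, so the span is exactly 135 full weeks.
Each full week contributes 2 days from the set (Wed, Sun): 135 × 2 = 270.

270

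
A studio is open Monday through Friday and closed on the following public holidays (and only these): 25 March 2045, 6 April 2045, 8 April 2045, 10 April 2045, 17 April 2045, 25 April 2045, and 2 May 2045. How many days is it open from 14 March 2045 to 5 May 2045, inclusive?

14 March 2045 is a Tuesday.
From 14 March 2045 to 5 May 2045 is 53 days inclusive.
53 = 7 × 7 + 4, so there are 7 full weeks plus 4 extra days.
Each full week contributes 5 weekdays (Mon–Fri): 7 × 5 = 35.
The 4 extra days are Tue, Wed, Thu, Fri — 4 of them qualify.
Total: 35 + 4 = 39.
Holidays: 25 March 2045 (Sat); 6 April 2045 (Thu); 8 April 2045 (Sat); 10 April 2045 (Mon); 17 April 2045 (Mon); 25 April 2045 (Tue); 2 May 2045 (Tue).
5 of the 7 holidays fall on weekdays; the rest are weekends and were already excluded.
Business days: 39 − 5 = 34.

34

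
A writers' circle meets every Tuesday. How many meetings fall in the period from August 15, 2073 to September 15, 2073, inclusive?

5 Tuesdays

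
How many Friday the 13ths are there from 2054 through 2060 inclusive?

12

Friday-the-13ths by year:
2054: Feb, Mar, Nov
2055: Aug
2056: Oct
2057: Apr, Jul
2058: Sep, Dec
2059: Jun
2060: Feb, Aug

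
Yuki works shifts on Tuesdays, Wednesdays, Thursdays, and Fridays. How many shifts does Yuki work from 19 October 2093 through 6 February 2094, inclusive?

64

19 October 2093 is a Monday.
The range spans 111 days (inclusive of both endpoints).
111 = 7 × 15 + 6, so there are 15 full weeks plus 6 extra days.
Each full week contributes 4 days from the set (Tue, Wed, Thu, Fri): 15 × 4 = 60.
The 6 extra days are Monday, Tuesday, Wednesday, Thursday, Friday, Saturday — 4 of them qualify.
Total: 60 + 4 = 64.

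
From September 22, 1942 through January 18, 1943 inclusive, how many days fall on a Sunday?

17 Sundays

September 22, 1942 is a Tuesday.
From September 22, 1942 to January 18, 1943 is 119 days inclusive.
119 = 7 × 17, so the span is exactly 17 full weeks.
Each full week contributes one Sunday: 17 so far.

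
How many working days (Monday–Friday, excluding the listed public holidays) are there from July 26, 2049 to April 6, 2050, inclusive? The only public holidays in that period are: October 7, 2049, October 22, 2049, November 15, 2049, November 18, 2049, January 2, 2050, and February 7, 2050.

178

July 26, 2049 is a Monday.
That's 255 days from start to end, counting both.
255 = 7 × 36 + 3, so there are 36 full weeks plus 3 extra days.
Each full week contributes 5 weekdays (Mon–Fri): 36 × 5 = 180.
The 3 extra days are Monday, Tuesday, Wednesday — 3 of them qualify.
Total: 180 + 3 = 183.
Holidays: October 7, 2049 (Thu); October 22, 2049 (Fri); November 15, 2049 (Mon); November 18, 2049 (Thu); January 2, 2050 (Sun); February 7, 2050 (Mon).
5 of the 6 holidays fall on weekdays; the rest are weekends and were already excluded.
Business days: 183 − 5 = 178.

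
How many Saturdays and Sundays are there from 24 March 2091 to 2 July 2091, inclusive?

30

24 March 2091 is a Saturday.
From 24 March 2091 to 2 July 2091 is 101 days inclusive.
101 = 7 × 14 + 3, so there are 14 full weeks plus 3 extra days.
Each full week contributes 2 weekend days (Sat, Sun): 14 × 2 = 28.
The 3 extra days are Sat, Sun, Mon — 2 of them qualify.
Total: 28 + 2 = 30.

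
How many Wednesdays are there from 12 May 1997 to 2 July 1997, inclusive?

12 May 1997 is a Monday.
The range spans 52 days (inclusive of both endpoints).
52 = 7 × 7 + 3, so there are 7 full weeks plus 3 extra days.
Each full week contributes one Wednesday: 7 so far.
The 3 extra days are Mon, Tue, Wed — 1 of them qualifies.
Total: 7 + 1 = 8.

8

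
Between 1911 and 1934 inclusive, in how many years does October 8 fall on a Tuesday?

3

Day of week of October 8 in each year:
1911: Sun, 1912: Tue ✓, 1913: Wed, 1914: Thu, 1915: Fri, 1916: Sun, 1917: Mon, 1918: Tue ✓, 1919: Wed, 1920: Fri, 1921: Sat, 1922: Sun, 1923: Mon, 1924: Wed, 1925: Thu, 1926: Fri, 1927: Sat, 1928: Mon, 1929: Tue ✓, 1930: Wed, 1931: Thu, 1932: Sat, 1933: Sun, 1934: Mon
Tuesdays: 1912, 1918, 1929.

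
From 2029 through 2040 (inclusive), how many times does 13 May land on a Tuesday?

2

Day of week of May 13 in each year:
2029: Sun, 2030: Mon, 2031: Tue ✓, 2032: Thu, 2033: Fri, 2034: Sat, 2035: Sun, 2036: Tue ✓, 2037: Wed, 2038: Thu, 2039: Fri, 2040: Sun
Tuesdays: 2031, 2036.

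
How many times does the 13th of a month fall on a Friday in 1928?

3

The 13th falls on a Friday when the month's 13th has weekday Fri.
Jan 13 is Fri ✓; Feb 13 is Mon; Mar 13 is Tue; Apr 13 is Fri ✓; May 13 is Sun; Jun 13 is Wed; Jul 13 is Fri ✓; Aug 13 is Mon; Sep 13 is Thu; Oct 13 is Sat; Nov 13 is Tue; Dec 13 is Thu.
Friday the 13ths: Jan, Apr, Jul.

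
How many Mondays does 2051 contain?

January 1, 2051 is a Sunday.
That's 365 days from start to end, counting both.
365 = 7 × 52 + 1, so there are 52 full weeks plus 1 extra day.
Each full week contributes one Monday: 52 so far.
The 1 extra day is Sunday — none qualify.
Total: 52 + 0 = 52.

52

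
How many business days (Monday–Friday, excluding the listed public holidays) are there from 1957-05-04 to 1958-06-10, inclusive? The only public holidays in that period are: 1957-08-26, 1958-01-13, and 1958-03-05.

1957-05-04 is a Saturday.
That's 403 days from start to end, counting both.
403 = 7 × 57 + 4, so there are 57 full weeks plus 4 extra days.
Each full week contributes 5 weekdays (Mon–Fri): 57 × 5 = 285.
The 4 extra days are Sat, Sun, Mon, Tue — 2 of them qualify.
Total: 285 + 2 = 287.
Holidays: 1957-08-26 (Mon); 1958-01-13 (Mon); 1958-03-05 (Wed).
All 3 holidays fall on weekdays, so subtract 3.
Business days: 287 − 3 = 284.

284 business days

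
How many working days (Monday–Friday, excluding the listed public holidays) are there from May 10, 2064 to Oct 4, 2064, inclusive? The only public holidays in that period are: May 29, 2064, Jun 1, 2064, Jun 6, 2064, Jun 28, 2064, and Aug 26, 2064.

May 10, 2064 is a Saturday.
The range spans 148 days (inclusive of both endpoints).
148 = 7 × 21 + 1, so there are 21 full weeks plus 1 extra day.
Each full week contributes 5 weekdays (Mon–Fri): 21 × 5 = 105.
The 1 extra day is Sat — none qualify.
Total: 105 + 0 = 105.
Holidays: May 29, 2064 (Thu); Jun 1, 2064 (Sun); Jun 6, 2064 (Fri); Jun 28, 2064 (Sat); Aug 26, 2064 (Tue).
3 of the 5 holidays fall on weekdays; the rest are weekends and were already excluded.
Business days: 105 − 3 = 102.

102 working days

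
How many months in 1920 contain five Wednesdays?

A month has five Wednesdays exactly when Wednesday falls within its first (length − 28) days.
Jan: 31 days, starts Thu → 5 of Thu, Fri, Sat
Feb: 29 days, starts Sun → 5 of Sun
Mar: 31 days, starts Mon → 5 of Mon, Tue, Wed ✓
Apr: 30 days, starts Thu → 5 of Thu, Fri
May: 31 days, starts Sat → 5 of Sat, Sun, Mon
Jun: 30 days, starts Tue → 5 of Tue, Wed ✓
Jul: 31 days, starts Thu → 5 of Thu, Fri, Sat
Aug: 31 days, starts Sun → 5 of Sun, Mon, Tue
Sep: 30 days, starts Wed → 5 of Wed, Thu ✓
Oct: 31 days, starts Fri → 5 of Fri, Sat, Sun
Nov: 30 days, starts Mon → 5 of Mon, Tue
Dec: 31 days, starts Wed → 5 of Wed, Thu, Fri ✓
Months with five Wednesdays: Mar, Jun, Sep, Dec.

4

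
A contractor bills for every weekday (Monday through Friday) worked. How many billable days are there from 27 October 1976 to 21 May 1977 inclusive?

27 October 1976 is a Wednesday.
The range spans 207 days (inclusive of both endpoints).
207 = 7 × 29 + 4, so there are 29 full weeks plus 4 extra days.
Each full week contributes 5 weekdays (Mon–Fri): 29 × 5 = 145.
The 4 extra days are Wednesday, Thursday, Friday, Saturday — 3 of them qualify.
Total: 145 + 3 = 148.

148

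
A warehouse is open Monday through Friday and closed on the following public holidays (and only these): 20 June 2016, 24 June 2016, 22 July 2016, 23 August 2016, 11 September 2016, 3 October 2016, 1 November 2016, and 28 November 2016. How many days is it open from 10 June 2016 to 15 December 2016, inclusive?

10 June 2016 is a Friday.
That's 189 days from start to end, counting both.
189 = 7 × 27, so the span is exactly 27 full weeks.
Each full week contributes 5 weekdays (Mon–Fri): 27 × 5 = 135.
Total: 135.
Holidays: 20 June 2016 (Mon); 24 June 2016 (Fri); 22 July 2016 (Fri); 23 August 2016 (Tue); 11 September 2016 (Sun); 3 October 2016 (Mon); 1 November 2016 (Tue); 28 November 2016 (Mon).
7 of the 8 holidays fall on weekdays; the rest are weekends and were already excluded.
Business days: 135 − 7 = 128.

128 business days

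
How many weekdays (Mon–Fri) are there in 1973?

1 January 1973 is a Monday.
That's 365 days from start to end, counting both.
365 = 7 × 52 + 1, so there are 52 full weeks plus 1 extra day.
Each full week contributes 5 weekdays (Mon–Fri): 52 × 5 = 260.
The 1 extra day is Monday — 1 of them qualifies.
Total: 260 + 1 = 261.

261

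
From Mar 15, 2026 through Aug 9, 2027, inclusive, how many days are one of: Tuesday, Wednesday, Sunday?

220

Mar 15, 2026 is a Sunday.
From Mar 15, 2026 to Aug 9, 2027 is 513 days inclusive.
513 = 7 × 73 + 2, so there are 73 full weeks plus 2 extra days.
Each full week contributes 3 days from the set (Tue, Wed, Sun): 73 × 3 = 219.
The 2 extra days are Sun, Mon — 1 of them qualifies.
Total: 219 + 1 = 220.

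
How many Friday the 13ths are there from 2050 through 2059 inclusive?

16

Friday-the-13ths by year:
2050: May
2051: Jan, Oct
2052: Sep, Dec
2053: Jun
2054: Feb, Mar, Nov
2055: Aug
2056: Oct
2057: Apr, Jul
2058: Sep, Dec
2059: Jun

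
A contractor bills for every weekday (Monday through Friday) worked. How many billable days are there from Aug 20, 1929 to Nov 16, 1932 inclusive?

847

Aug 20, 1929 is a Tuesday.
That's 1185 days from start to end, counting both.
1185 = 7 × 169 + 2, so there are 169 full weeks plus 2 extra days.
Each full week contributes 5 weekdays (Mon–Fri): 169 × 5 = 845.
The 2 extra days are Tue, Wed — 2 of them qualify.
Total: 845 + 2 = 847.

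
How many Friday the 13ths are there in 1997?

The 13th falls on a Friday when the month's 13th has weekday Fri.
Jan 13 is Mon; Feb 13 is Thu; Mar 13 is Thu; Apr 13 is Sun; May 13 is Tue; Jun 13 is Fri ✓; Jul 13 is Sun; Aug 13 is Wed; Sep 13 is Sat; Oct 13 is Mon; Nov 13 is Thu; Dec 13 is Sat.
Friday the 13ths: Jun.

1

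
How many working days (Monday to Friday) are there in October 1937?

October 1, 1937 is a Friday.
That's 31 days from start to end, counting both.
31 = 7 × 4 + 3, so there are 4 full weeks plus 3 extra days.
Each full week contributes 5 weekdays (Mon–Fri): 4 × 5 = 20.
The 3 extra days are Fri, Sat, Sun — 1 of them qualifies.
Total: 20 + 1 = 21.

21 weekdays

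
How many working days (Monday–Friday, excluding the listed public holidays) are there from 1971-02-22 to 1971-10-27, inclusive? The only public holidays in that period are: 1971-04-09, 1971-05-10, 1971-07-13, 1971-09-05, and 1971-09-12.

175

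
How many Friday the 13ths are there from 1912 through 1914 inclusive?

6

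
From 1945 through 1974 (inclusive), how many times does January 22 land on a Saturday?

Day of week of January 22 in each year:
1945: Mon, 1946: Tue, 1947: Wed, 1948: Thu, 1949: Sat ✓, 1950: Sun, 1951: Mon, 1952: Tue, 1953: Thu, 1954: Fri, 1955: Sat ✓, 1956: Sun, 1957: Tue, 1958: Wed, 1959: Thu, 1960: Fri, 1961: Sun, 1962: Mon, 1963: Tue, 1964: Wed, 1965: Fri, 1966: Sat ✓, 1967: Sun, 1968: Mon, 1969: Wed, 1970: Thu, 1971: Fri, 1972: Sat ✓, 1973: Mon, 1974: Tue
Saturdays: 1949, 1955, 1966, 1972.

4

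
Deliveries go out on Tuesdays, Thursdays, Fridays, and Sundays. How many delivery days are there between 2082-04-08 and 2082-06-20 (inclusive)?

42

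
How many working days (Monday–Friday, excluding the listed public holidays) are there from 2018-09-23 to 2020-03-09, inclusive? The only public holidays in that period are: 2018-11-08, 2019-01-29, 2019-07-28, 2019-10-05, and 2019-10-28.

378 working days

2018-09-23 is a Sunday.
The range spans 534 days (inclusive of both endpoints).
534 = 7 × 76 + 2, so there are 76 full weeks plus 2 extra days.
Each full week contributes 5 weekdays (Mon–Fri): 76 × 5 = 380.
The 2 extra days are Sunday, Monday — 1 of them qualifies.
Total: 380 + 1 = 381.
Holidays: 2018-11-08 (Thu); 2019-01-29 (Tue); 2019-07-28 (Sun); 2019-10-05 (Sat); 2019-10-28 (Mon).
3 of the 5 holidays fall on weekdays; the rest are weekends and were already excluded.
Business days: 381 − 3 = 378.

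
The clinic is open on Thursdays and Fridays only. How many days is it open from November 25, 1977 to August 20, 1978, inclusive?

77

November 25, 1977 is a Friday.
From November 25, 1977 to August 20, 1978 is 269 days inclusive.
269 = 7 × 38 + 3, so there are 38 full weeks plus 3 extra days.
Each full week contributes 2 days from the set (Thu, Fri): 38 × 2 = 76.
The 3 extra days are Fri, Sat, Sun — 1 of them qualifies.
Total: 76 + 1 = 77.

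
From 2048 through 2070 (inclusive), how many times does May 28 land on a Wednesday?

Day of week of May 28 in each year:
2048: Thu, 2049: Fri, 2050: Sat, 2051: Sun, 2052: Tue, 2053: Wed ✓, 2054: Thu, 2055: Fri, 2056: Sun, 2057: Mon, 2058: Tue, 2059: Wed ✓, 2060: Fri, 2061: Sat, 2062: Sun, 2063: Mon, 2064: Wed ✓, 2065: Thu, 2066: Fri, 2067: Sat, 2068: Mon, 2069: Tue, 2070: Wed ✓
Wednesdays: 2053, 2059, 2064, 2070.

4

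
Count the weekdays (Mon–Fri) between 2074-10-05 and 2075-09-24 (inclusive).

2074-10-05 is a Friday.
The range spans 355 days (inclusive of both endpoints).
355 = 7 × 50 + 5, so there are 50 full weeks plus 5 extra days.
Each full week contributes 5 weekdays (Mon–Fri): 50 × 5 = 250.
The 5 extra days are Fri, Sat, Sun, Mon, Tue — 3 of them qualify.
Total: 250 + 3 = 253.

253 weekdays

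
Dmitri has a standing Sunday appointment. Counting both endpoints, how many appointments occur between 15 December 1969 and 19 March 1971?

65 Sundays

15 December 1969 is a Monday.
The range spans 460 days (inclusive of both endpoints).
460 = 7 × 65 + 5, so there are 65 full weeks plus 5 extra days.
Each full week contributes one Sunday: 65 so far.
The 5 extra days are Monday, Tuesday, Wednesday, Thursday, Friday — none qualify.
Total: 65 + 0 = 65.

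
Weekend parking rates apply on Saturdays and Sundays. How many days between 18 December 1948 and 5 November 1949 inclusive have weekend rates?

93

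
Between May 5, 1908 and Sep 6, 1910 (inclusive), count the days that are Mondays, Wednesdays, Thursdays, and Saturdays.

488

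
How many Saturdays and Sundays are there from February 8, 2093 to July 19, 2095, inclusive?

February 8, 2093 is a Sunday.
That's 892 days from start to end, counting both.
892 = 7 × 127 + 3, so there are 127 full weeks plus 3 extra days.
Each full week contributes 2 weekend days (Sat, Sun): 127 × 2 = 254.
The 3 extra days are Sunday, Monday, Tuesday — 1 of them qualifies.
Total: 254 + 1 = 255.

255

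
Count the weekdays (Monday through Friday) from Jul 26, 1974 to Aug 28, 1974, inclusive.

24 weekdays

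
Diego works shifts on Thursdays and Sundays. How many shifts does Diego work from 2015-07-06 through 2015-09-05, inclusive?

2015-07-06 is a Monday.
The range spans 62 days (inclusive of both endpoints).
62 = 7 × 8 + 6, so there are 8 full weeks plus 6 extra days.
Each full week contributes 2 days from the set (Thu, Sun): 8 × 2 = 16.
The 6 extra days are Mon, Tue, Wed, Thu, Fri, Sat — 1 of them qualifies.
Total: 16 + 1 = 17.

17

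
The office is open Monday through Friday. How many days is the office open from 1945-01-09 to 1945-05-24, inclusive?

1945-01-09 is a Tuesday.
The range spans 136 days (inclusive of both endpoints).
136 = 7 × 19 + 3, so there are 19 full weeks plus 3 extra days.
Each full week contributes 5 weekdays (Mon–Fri): 19 × 5 = 95.
The 3 extra days are Tuesday, Wednesday, Thursday — 3 of them qualify.
Total: 95 + 3 = 98.

98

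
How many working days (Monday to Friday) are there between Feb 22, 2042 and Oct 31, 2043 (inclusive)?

440 weekdays

Feb 22, 2042 is a Saturday.
That's 617 days from start to end, counting both.
617 = 7 × 88 + 1, so there are 88 full weeks plus 1 extra day.
Each full week contributes 5 weekdays (Mon–Fri): 88 × 5 = 440.
The 1 extra day is Sat — none qualify.
Total: 440 + 0 = 440.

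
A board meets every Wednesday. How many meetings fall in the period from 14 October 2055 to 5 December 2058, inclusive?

164 Wednesdays

14 October 2055 is a Thursday.
From 14 October 2055 to 5 December 2058 is 1149 days inclusive.
1149 = 7 × 164 + 1, so there are 164 full weeks plus 1 extra day.
Each full week contributes one Wednesday: 164 so far.
The 1 extra day is Thu — none qualify.
Total: 164 + 0 = 164.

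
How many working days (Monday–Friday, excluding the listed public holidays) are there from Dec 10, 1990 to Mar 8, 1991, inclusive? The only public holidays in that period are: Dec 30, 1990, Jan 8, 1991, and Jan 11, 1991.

Dec 10, 1990 is a Monday.
The range spans 89 days (inclusive of both endpoints).
89 = 7 × 12 + 5, so there are 12 full weeks plus 5 extra days.
Each full week contributes 5 weekdays (Mon–Fri): 12 × 5 = 60.
The 5 extra days are Monday, Tuesday, Wednesday, Thursday, Friday — 5 of them qualify.
Total: 60 + 5 = 65.
Holidays: Dec 30, 1990 (Sun); Jan 8, 1991 (Tue); Jan 11, 1991 (Fri).
2 of the 3 holidays fall on weekdays; the rest are weekends and were already excluded.
Business days: 65 − 2 = 63.

63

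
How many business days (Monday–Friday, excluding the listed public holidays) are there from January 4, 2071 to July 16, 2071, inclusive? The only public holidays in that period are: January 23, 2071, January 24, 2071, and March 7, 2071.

138 business days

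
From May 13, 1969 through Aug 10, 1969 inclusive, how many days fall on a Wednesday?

13

May 13, 1969 is a Tuesday.
That's 90 days from start to end, counting both.
90 = 7 × 12 + 6, so there are 12 full weeks plus 6 extra days.
Each full week contributes one Wednesday: 12 so far.
The 6 extra days are Tue, Wed, Thu, Fri, Sat, Sun — 1 of them qualifies.
Total: 12 + 1 = 13.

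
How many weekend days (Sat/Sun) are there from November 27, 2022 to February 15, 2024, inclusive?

127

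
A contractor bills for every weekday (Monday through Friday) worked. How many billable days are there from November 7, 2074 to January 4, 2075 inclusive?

November 7, 2074 is a Wednesday.
That's 59 days from start to end, counting both.
59 = 7 × 8 + 3, so there are 8 full weeks plus 3 extra days.
Each full week contributes 5 weekdays (Mon–Fri): 8 × 5 = 40.
The 3 extra days are Wed, Thu, Fri — 3 of them qualify.
Total: 40 + 3 = 43.

43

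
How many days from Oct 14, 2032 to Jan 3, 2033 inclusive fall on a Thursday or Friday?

24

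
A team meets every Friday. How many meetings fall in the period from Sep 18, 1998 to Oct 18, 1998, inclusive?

Sep 18, 1998 is a Friday.
The range spans 31 days (inclusive of both endpoints).
31 = 7 × 4 + 3, so there are 4 full weeks plus 3 extra days.
Each full week contributes one Friday: 4 so far.
The 3 extra days are Fri, Sat, Sun — 1 of them qualifies.
Total: 4 + 1 = 5.

5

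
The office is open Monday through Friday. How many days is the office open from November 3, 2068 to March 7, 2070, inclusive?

350

November 3, 2068 is a Saturday.
From November 3, 2068 to March 7, 2070 is 490 days inclusive.
490 = 7 × 70, so the span is exactly 70 full weeks.
Each full week contributes 5 weekdays (Mon–Fri): 70 × 5 = 350.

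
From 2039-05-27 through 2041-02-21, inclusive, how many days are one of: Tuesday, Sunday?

2039-05-27 is a Friday.
The range spans 637 days (inclusive of both endpoints).
637 = 7 × 91, so the span is exactly 91 full weeks.
Each full week contributes 2 days from the set (Tue, Sun): 91 × 2 = 182.
Total: 182.

182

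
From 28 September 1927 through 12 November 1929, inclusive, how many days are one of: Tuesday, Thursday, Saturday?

28 September 1927 is a Wednesday.
That's 777 days from start to end, counting both.
777 = 7 × 111, so the span is exactly 111 full weeks.
Each full week contributes 3 days from the set (Tue, Thu, Sat): 111 × 3 = 333.
Total: 333.

333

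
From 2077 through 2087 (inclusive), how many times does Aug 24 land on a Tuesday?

Day of week of August 24 in each year:
2077: Tue ✓, 2078: Wed, 2079: Thu, 2080: Sat, 2081: Sun, 2082: Mon, 2083: Tue ✓, 2084: Thu, 2085: Fri, 2086: Sat, 2087: Sun
Tuesdays: 2077, 2083.

2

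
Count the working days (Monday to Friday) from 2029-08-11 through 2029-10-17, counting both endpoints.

2029-08-11 is a Saturday.
That's 68 days from start to end, counting both.
68 = 7 × 9 + 5, so there are 9 full weeks plus 5 extra days.
Each full week contributes 5 weekdays (Mon–Fri): 9 × 5 = 45.
The 5 extra days are Saturday, Sunday, Monday, Tuesday, Wednesday — 3 of them qualify.
Total: 45 + 3 = 48.

48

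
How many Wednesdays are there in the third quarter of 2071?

14

2071-07-01 is a Wednesday.
The range spans 92 days (inclusive of both endpoints).
92 = 7 × 13 + 1, so there are 13 full weeks plus 1 extra day.
Each full week contributes one Wednesday: 13 so far.
The 1 extra day is Wednesday — 1 of them qualifies.
Total: 13 + 1 = 14.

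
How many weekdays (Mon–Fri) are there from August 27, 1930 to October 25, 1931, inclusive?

303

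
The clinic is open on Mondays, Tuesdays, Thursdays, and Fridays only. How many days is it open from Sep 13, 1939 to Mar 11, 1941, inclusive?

Sep 13, 1939 is a Wednesday.
From Sep 13, 1939 to Mar 11, 1941 is 546 days inclusive.
546 = 7 × 78, so the span is exactly 78 full weeks.
Each full week contributes 4 days from the set (Mon, Tue, Thu, Fri): 78 × 4 = 312.
Total: 312.

312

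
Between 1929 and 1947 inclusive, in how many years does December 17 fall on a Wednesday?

3

Day of week of December 17 in each year:
1929: Tue, 1930: Wed ✓, 1931: Thu, 1932: Sat, 1933: Sun, 1934: Mon, 1935: Tue, 1936: Thu, 1937: Fri, 1938: Sat, 1939: Sun, 1940: Tue, 1941: Wed ✓, 1942: Thu, 1943: Fri, 1944: Sun, 1945: Mon, 1946: Tue, 1947: Wed ✓
Wednesdays: 1930, 1941, 1947.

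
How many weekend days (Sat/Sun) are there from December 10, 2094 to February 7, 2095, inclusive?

18

December 10, 2094 is a Friday.
That's 60 days from start to end, counting both.
60 = 7 × 8 + 4, so there are 8 full weeks plus 4 extra days.
Each full week contributes 2 weekend days (Sat, Sun): 8 × 2 = 16.
The 4 extra days are Friday, Saturday, Sunday, Monday — 2 of them qualify.
Total: 16 + 2 = 18.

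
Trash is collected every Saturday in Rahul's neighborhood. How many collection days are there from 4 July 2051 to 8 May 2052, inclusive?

44

4 July 2051 is a Tuesday.
From 4 July 2051 to 8 May 2052 is 310 days inclusive.
310 = 7 × 44 + 2, so there are 44 full weeks plus 2 extra days.
Each full week contributes one Saturday: 44 so far.
The 2 extra days are Tue, Wed — none qualify.
Total: 44 + 0 = 44.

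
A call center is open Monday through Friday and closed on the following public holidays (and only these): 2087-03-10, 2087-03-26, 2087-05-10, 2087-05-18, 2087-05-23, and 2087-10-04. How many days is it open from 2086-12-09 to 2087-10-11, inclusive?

217 business days

2086-12-09 is a Monday.
From 2086-12-09 to 2087-10-11 is 307 days inclusive.
307 = 7 × 43 + 6, so there are 43 full weeks plus 6 extra days.
Each full week contributes 5 weekdays (Mon–Fri): 43 × 5 = 215.
The 6 extra days are Mon, Tue, Wed, Thu, Fri, Sat — 5 of them qualify.
Total: 215 + 5 = 220.
Holidays: 2087-03-10 (Mon); 2087-03-26 (Wed); 2087-05-10 (Sat); 2087-05-18 (Sun); 2087-05-23 (Fri); 2087-10-04 (Sat).
3 of the 6 holidays fall on weekdays; the rest are weekends and were already excluded.
Business days: 220 − 3 = 217.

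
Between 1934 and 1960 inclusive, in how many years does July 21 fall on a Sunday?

Day of week of July 21 in each year:
1934: Sat, 1935: Sun ✓, 1936: Tue, 1937: Wed, 1938: Thu, 1939: Fri, 1940: Sun ✓, 1941: Mon, 1942: Tue, 1943: Wed, 1944: Fri, 1945: Sat, 1946: Sun ✓, 1947: Mon, 1948: Wed, 1949: Thu, 1950: Fri, 1951: Sat, 1952: Mon, 1953: Tue, 1954: Wed, 1955: Thu, 1956: Sat, 1957: Sun ✓, 1958: Mon, 1959: Tue, 1960: Thu
Sundays: 1935, 1940, 1946, 1957.

4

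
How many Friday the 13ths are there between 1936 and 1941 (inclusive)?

9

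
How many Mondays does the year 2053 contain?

January 1, 2053 is a Wednesday.
From January 1, 2053 to December 31, 2053 is 365 days inclusive.
365 = 7 × 52 + 1, so there are 52 full weeks plus 1 extra day.
Each full week contributes one Monday: 52 so far.
The 1 extra day is Wed — none qualify.
Total: 52 + 0 = 52.

52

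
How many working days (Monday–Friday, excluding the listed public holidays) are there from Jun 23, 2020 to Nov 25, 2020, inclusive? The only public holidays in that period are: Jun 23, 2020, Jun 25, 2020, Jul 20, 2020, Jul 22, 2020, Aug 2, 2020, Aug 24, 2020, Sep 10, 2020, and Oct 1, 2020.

Jun 23, 2020 is a Tuesday.
From Jun 23, 2020 to Nov 25, 2020 is 156 days inclusive.
156 = 7 × 22 + 2, so there are 22 full weeks plus 2 extra days.
Each full week contributes 5 weekdays (Mon–Fri): 22 × 5 = 110.
The 2 extra days are Tue, Wed — 2 of them qualify.
Total: 110 + 2 = 112.
Holidays: Jun 23, 2020 (Tue); Jun 25, 2020 (Thu); Jul 20, 2020 (Mon); Jul 22, 2020 (Wed); Aug 2, 2020 (Sun); Aug 24, 2020 (Mon); Sep 10, 2020 (Thu); Oct 1, 2020 (Thu).
7 of the 8 holidays fall on weekdays; the rest are weekends and were already excluded.
Business days: 112 − 7 = 105.

105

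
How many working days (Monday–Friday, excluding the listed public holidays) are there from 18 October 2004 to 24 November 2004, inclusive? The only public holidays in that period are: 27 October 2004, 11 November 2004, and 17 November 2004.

25 working days

18 October 2004 is a Monday.
That's 38 days from start to end, counting both.
38 = 7 × 5 + 3, so there are 5 full weeks plus 3 extra days.
Each full week contributes 5 weekdays (Mon–Fri): 5 × 5 = 25.
The 3 extra days are Monday, Tuesday, Wednesday — 3 of them qualify.
Total: 25 + 3 = 28.
Holidays: 27 October 2004 (Wed); 11 November 2004 (Thu); 17 November 2004 (Wed).
All 3 holidays fall on weekdays, so subtract 3.
Business days: 28 − 3 = 25.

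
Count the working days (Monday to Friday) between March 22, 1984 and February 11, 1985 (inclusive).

233 weekdays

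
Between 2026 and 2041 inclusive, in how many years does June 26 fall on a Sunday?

Day of week of June 26 in each year:
2026: Fri, 2027: Sat, 2028: Mon, 2029: Tue, 2030: Wed, 2031: Thu, 2032: Sat, 2033: Sun ✓, 2034: Mon, 2035: Tue, 2036: Thu, 2037: Fri, 2038: Sat, 2039: Sun ✓, 2040: Tue, 2041: Wed
Sundays: 2033, 2039.

2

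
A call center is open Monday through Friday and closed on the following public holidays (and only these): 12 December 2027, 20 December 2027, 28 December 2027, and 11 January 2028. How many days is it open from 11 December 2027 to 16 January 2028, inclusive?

22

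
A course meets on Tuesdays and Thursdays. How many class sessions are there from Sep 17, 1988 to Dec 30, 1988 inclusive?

Sep 17, 1988 is a Saturday.
That's 105 days from start to end, counting both.
105 = 7 × 15, so the span is exactly 15 full weeks.
Each full week contributes 2 days from the set (Tue, Thu): 15 × 2 = 30.

30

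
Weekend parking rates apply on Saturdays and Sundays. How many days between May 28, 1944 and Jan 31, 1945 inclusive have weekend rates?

71

May 28, 1944 is a Sunday.
The range spans 249 days (inclusive of both endpoints).
249 = 7 × 35 + 4, so there are 35 full weeks plus 4 extra days.
Each full week contributes 2 weekend days (Sat, Sun): 35 × 2 = 70.
The 4 extra days are Sunday, Monday, Tuesday, Wednesday — 1 of them qualifies.
Total: 70 + 1 = 71.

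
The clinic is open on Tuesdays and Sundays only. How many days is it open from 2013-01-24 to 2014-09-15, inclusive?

171

2013-01-24 is a Thursday.
From 2013-01-24 to 2014-09-15 is 600 days inclusive.
600 = 7 × 85 + 5, so there are 85 full weeks plus 5 extra days.
Each full week contributes 2 days from the set (Tue, Sun): 85 × 2 = 170.
The 5 extra days are Thu, Fri, Sat, Sun, Mon — 1 of them qualifies.
Total: 170 + 1 = 171.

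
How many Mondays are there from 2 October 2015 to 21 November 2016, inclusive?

2 October 2015 is a Friday.
From 2 October 2015 to 21 November 2016 is 417 days inclusive.
417 = 7 × 59 + 4, so there are 59 full weeks plus 4 extra days.
Each full week contributes one Monday: 59 so far.
The 4 extra days are Friday, Saturday, Sunday, Monday — 1 of them qualifies.
Total: 59 + 1 = 60.

60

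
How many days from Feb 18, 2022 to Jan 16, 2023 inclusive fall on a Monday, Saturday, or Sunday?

144

Feb 18, 2022 is a Friday.
That's 333 days from start to end, counting both.
333 = 7 × 47 + 4, so there are 47 full weeks plus 4 extra days.
Each full week contributes 3 days from the set (Mon, Sat, Sun): 47 × 3 = 141.
The 4 extra days are Fri, Sat, Sun, Mon — 3 of them qualify.
Total: 141 + 3 = 144.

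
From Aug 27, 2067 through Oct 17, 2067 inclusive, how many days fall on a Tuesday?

7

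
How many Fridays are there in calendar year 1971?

Jan 1, 1971 is a Friday.
From Jan 1, 1971 to Dec 31, 1971 is 365 days inclusive.
365 = 7 × 52 + 1, so there are 52 full weeks plus 1 extra day.
Each full week contributes one Friday: 52 so far.
The 1 extra day is Fri — 1 of them qualifies.
Total: 52 + 1 = 53.

53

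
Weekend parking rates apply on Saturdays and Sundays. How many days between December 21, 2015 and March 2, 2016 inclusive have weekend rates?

December 21, 2015 is a Monday.
That's 73 days from start to end, counting both.
73 = 7 × 10 + 3, so there are 10 full weeks plus 3 extra days.
Each full week contributes 2 weekend days (Sat, Sun): 10 × 2 = 20.
The 3 extra days are Mon, Tue, Wed — none qualify.
Total: 20 + 0 = 20.

20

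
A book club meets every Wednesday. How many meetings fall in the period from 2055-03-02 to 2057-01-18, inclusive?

99

2055-03-02 is a Tuesday.
The range spans 689 days (inclusive of both endpoints).
689 = 7 × 98 + 3, so there are 98 full weeks plus 3 extra days.
Each full week contributes one Wednesday: 98 so far.
The 3 extra days are Tue, Wed, Thu — 1 of them qualifies.
Total: 98 + 1 = 99.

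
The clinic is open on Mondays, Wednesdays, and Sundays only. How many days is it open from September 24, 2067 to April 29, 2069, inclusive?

251

September 24, 2067 is a Saturday.
From September 24, 2067 to April 29, 2069 is 584 days inclusive.
584 = 7 × 83 + 3, so there are 83 full weeks plus 3 extra days.
Each full week contributes 3 days from the set (Mon, Wed, Sun): 83 × 3 = 249.
The 3 extra days are Sat, Sun, Mon — 2 of them qualify.
Total: 249 + 2 = 251.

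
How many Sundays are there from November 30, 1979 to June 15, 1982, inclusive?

November 30, 1979 is a Friday.
The range spans 929 days (inclusive of both endpoints).
929 = 7 × 132 + 5, so there are 132 full weeks plus 5 extra days.
Each full week contributes one Sunday: 132 so far.
The 5 extra days are Fri, Sat, Sun, Mon, Tue — 1 of them qualifies.
Total: 132 + 1 = 133.

133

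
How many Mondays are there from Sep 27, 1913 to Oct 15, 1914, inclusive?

Sep 27, 1913 is a Saturday.
That's 384 days from start to end, counting both.
384 = 7 × 54 + 6, so there are 54 full weeks plus 6 extra days.
Each full week contributes one Monday: 54 so far.
The 6 extra days are Saturday, Sunday, Monday, Tuesday, Wednesday, Thursday — 1 of them qualifies.
Total: 54 + 1 = 55.

55 Mondays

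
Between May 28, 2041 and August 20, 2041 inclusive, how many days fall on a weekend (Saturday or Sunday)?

May 28, 2041 is a Tuesday.
That's 85 days from start to end, counting both.
85 = 7 × 12 + 1, so there are 12 full weeks plus 1 extra day.
Each full week contributes 2 weekend days (Sat, Sun): 12 × 2 = 24.
The 1 extra day is Tuesday — none qualify.
Total: 24 + 0 = 24.

24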